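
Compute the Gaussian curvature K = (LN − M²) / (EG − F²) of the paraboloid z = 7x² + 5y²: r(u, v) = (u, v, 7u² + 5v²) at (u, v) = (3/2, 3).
K = 35/450241

Coefficients of the first fundamental form: E = 196*u^2 + 1, F = 140*u*v, G = 100*v^2 + 1.
Coefficients of the second fundamental form: L = 14/sqrt(196*u^2 + 100*v^2 + 1), M = 0, N = 10/sqrt(196*u^2 + 100*v^2 + 1).
Assemble K = (LN − M²)/(EG − F²) = 140/(38416*u^4 + 39200*u^2*v^2 + 392*u^2 + 10000*v^4 + 200*v^2 + 1). At (u, v) = (3/2, 3): K = 35/450241.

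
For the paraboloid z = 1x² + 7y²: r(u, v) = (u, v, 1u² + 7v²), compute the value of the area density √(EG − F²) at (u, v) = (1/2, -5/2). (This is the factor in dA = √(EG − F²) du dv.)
√(EG − F²)|_{(1/2, -5/2)} = sqrt(1227)

E = 4*u^2 + 1, F = 28*u*v, G = 196*v^2 + 1, so EG − F² = 4*u^2 + 196*v^2 + 1. Taking the positive square root: √(EG − F²) = sqrt(4*u^2 + 196*v^2 + 1). At (u, v) = (1/2, -5/2): sqrt(1227).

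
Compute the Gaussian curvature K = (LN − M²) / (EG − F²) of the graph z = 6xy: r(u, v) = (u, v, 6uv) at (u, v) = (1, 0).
K = -36/1369

Coefficients of the first fundamental form: E = 36*v^2 + 1, F = 36*u*v, G = 36*u^2 + 1.
Coefficients of the second fundamental form: L = 0, M = 6/sqrt(36*u^2 + 36*v^2 + 1), N = 0.
Assemble K = (LN − M²)/(EG − F²) = -36/(1296*u^4 + 2592*u^2*v^2 + 72*u^2 + 1296*v^4 + 72*v^2 + 1). At (u, v) = (1, 0): K = -36/1369.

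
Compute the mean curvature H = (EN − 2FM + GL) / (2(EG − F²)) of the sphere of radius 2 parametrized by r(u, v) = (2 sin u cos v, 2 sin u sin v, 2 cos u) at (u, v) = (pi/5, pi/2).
H = -1/2

With E = 4, F = 0, G = 4*sin(u)^2, L = -2*sin(u)/Abs(sin(u)), M = 0, N = -2*sin(u)^3/Abs(sin(u)), assemble
  H = (EN − 2FM + GL) / (2(EG − F²)) = -sin(u)/(2*Abs(sin(u))).
At (u, v) = (pi/5, pi/2): H = -1/2.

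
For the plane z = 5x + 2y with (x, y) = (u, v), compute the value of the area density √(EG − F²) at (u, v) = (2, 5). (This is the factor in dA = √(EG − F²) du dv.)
√(EG − F²)|_{(2, 5)} = sqrt(30)

E = 26, F = 10, G = 5, so EG − F² = 30. Taking the positive square root: √(EG − F²) = sqrt(30). At (u, v) = (2, 5): sqrt(30).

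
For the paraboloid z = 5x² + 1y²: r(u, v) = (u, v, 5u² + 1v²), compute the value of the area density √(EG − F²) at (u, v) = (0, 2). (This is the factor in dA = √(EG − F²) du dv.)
√(EG − F²)|_{(0, 2)} = sqrt(17)

E = 100*u^2 + 1, F = 20*u*v, G = 4*v^2 + 1, so EG − F² = 100*u^2 + 4*v^2 + 1. Taking the positive square root: √(EG − F²) = sqrt(100*u^2 + 4*v^2 + 1). At (u, v) = (0, 2): sqrt(17).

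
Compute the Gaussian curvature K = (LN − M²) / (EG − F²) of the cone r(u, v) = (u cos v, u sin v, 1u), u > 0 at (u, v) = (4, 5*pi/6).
K = 0

Coefficients of the first fundamental form: E = 2, F = 0, G = u^2.
Coefficients of the second fundamental form: L = 0, M = 0, N = sqrt(2)*u^2/(2*Abs(u)).
Assemble K = (LN − M²)/(EG − F²) = 0. At (u, v) = (4, 5*pi/6): K = 0.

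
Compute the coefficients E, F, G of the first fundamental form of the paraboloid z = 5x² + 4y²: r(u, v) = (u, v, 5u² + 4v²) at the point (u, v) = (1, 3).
E = 101;  F = 240;  G = 577

Partials: r_u = (1, 0, 10*u), r_v = (0, 1, 8*v). As functions of (u, v):
  E = r_u · r_u = 100*u^2 + 1,
  F = r_u · r_v = 80*u*v,
  G = r_v · r_v = 64*v^2 + 1.
Evaluating at (u, v) = (1, 3): E = 101, F = 240, G = 577.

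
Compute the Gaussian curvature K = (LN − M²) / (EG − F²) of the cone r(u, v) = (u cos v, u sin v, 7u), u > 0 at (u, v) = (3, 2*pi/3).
K = 0

Coefficients of the first fundamental form: E = 50, F = 0, G = u^2.
Coefficients of the second fundamental form: L = 0, M = 0, N = 7*sqrt(2)*u^2/(10*Abs(u)).
Assemble K = (LN − M²)/(EG − F²) = 0. At (u, v) = (3, 2*pi/3): K = 0.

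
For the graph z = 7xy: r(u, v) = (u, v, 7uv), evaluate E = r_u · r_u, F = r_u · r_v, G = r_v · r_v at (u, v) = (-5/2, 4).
E = 785;  F = -490;  G = 1229/4

Partials: r_u = (1, 0, 7*v), r_v = (0, 1, 7*u). As functions of (u, v):
  E = r_u · r_u = 49*v^2 + 1,
  F = r_u · r_v = 49*u*v,
  G = r_v · r_v = 49*u^2 + 1.
Evaluating at (u, v) = (-5/2, 4): E = 785, F = -490, G = 1229/4.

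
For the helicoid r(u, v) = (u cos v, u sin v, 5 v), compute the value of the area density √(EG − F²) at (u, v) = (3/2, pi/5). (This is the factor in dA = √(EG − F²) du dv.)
√(EG − F²)|_{(3/2, pi/5)} = sqrt(109)/2

E = 1, F = 0, G = u^2 + 25, so EG − F² = u^2 + 25. Taking the positive square root: √(EG − F²) = sqrt(u^2 + 25). At (u, v) = (3/2, pi/5): sqrt(109)/2.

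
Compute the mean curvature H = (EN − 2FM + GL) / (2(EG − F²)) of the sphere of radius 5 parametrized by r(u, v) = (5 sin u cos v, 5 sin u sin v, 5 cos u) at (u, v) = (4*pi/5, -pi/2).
H = -1/5

With E = 25, F = 0, G = 25*sin(u)^2, L = -5*sin(u)/Abs(sin(u)), M = 0, N = -5*sin(u)^3/Abs(sin(u)), assemble
  H = (EN − 2FM + GL) / (2(EG − F²)) = -sin(u)/(5*Abs(sin(u))).
At (u, v) = (4*pi/5, -pi/2): H = -1/5.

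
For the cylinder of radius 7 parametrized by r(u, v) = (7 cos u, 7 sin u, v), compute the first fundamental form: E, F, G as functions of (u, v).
E = 49;  F = 0;  G = 1

Compute partials: r_u = (-7*sin(u), 7*cos(u), 0), r_v = (0, 0, 1). Then
  E = r_u · r_u = 49,
  F = r_u · r_v = 0,
  G = r_v · r_v = 1.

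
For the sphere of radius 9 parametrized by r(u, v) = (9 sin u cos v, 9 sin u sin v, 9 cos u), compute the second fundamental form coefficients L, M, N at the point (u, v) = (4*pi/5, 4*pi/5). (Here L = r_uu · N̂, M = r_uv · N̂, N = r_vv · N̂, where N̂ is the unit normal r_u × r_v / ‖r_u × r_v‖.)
L = -9;  M = 0;  N = -45/8 + 9*sqrt(5)/8

Compute the unit normal N̂(u, v) = (sin(u)^2*cos(v)/Abs(sin(u)), sin(u)^2*sin(v)/Abs(sin(u)), sin(2*u)/(2*Abs(sin(u)))), and the second partials r_uu, r_uv, r_vv. Take dot products:
  L(u, v) = r_uu · N̂ = -9*sin(u)/Abs(sin(u)),
  M(u, v) = r_uv · N̂ = 0,
  N(u, v) = r_vv · N̂ = -9*sin(u)^3/Abs(sin(u)).
Evaluating at (u, v) = (4*pi/5, 4*pi/5):
  L = -9, M = 0, N = -45/8 + 9*sqrt(5)/8.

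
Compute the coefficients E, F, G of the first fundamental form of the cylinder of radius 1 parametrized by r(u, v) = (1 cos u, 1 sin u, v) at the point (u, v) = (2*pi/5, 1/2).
E = 1;  F = 0;  G = 1

Partials: r_u = (-sin(u), cos(u), 0), r_v = (0, 0, 1). As functions of (u, v):
  E = r_u · r_u = 1,
  F = r_u · r_v = 0,
  G = r_v · r_v = 1.
Evaluating at (u, v) = (2*pi/5, 1/2): E = 1, F = 0, G = 1.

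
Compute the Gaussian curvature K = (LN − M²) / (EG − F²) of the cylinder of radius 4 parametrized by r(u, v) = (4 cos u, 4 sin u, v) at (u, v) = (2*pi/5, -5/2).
K = 0

Coefficients of the first fundamental form: E = 16, F = 0, G = 1.
Coefficients of the second fundamental form: L = -4, M = 0, N = 0.
Assemble K = (LN − M²)/(EG − F²) = 0. At (u, v) = (2*pi/5, -5/2): K = 0.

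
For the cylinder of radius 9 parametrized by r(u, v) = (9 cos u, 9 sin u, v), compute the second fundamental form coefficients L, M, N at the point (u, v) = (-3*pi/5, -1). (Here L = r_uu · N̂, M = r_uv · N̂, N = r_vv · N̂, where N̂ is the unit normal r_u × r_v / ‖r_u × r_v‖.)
L = -9;  M = 0;  N = 0

Compute the unit normal N̂(u, v) = (cos(u), sin(u), 0), and the second partials r_uu, r_uv, r_vv. Take dot products:
  L(u, v) = r_uu · N̂ = -9,
  M(u, v) = r_uv · N̂ = 0,
  N(u, v) = r_vv · N̂ = 0.
Evaluating at (u, v) = (-3*pi/5, -1):
  L = -9, M = 0, N = 0.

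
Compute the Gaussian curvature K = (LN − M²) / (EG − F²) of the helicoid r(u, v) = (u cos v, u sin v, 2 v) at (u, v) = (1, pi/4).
K = -4/25

Coefficients of the first fundamental form: E = 1, F = 0, G = u^2 + 4.
Coefficients of the second fundamental form: L = 0, M = -2/sqrt(u^2 + 4), N = 0.
Assemble K = (LN − M²)/(EG − F²) = -4/(u^2 + 4)^2. At (u, v) = (1, pi/4): K = -4/25.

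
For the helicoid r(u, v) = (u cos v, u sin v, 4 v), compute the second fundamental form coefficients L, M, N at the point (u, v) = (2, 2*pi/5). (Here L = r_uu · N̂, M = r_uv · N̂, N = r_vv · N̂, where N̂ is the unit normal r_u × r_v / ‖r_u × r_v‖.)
L = 0;  M = -2*sqrt(5)/5;  N = 0

Compute the unit normal N̂(u, v) = (4*sin(v)/sqrt(u^2 + 16), -4*cos(v)/sqrt(u^2 + 16), u/sqrt(u^2 + 16)), and the second partials r_uu, r_uv, r_vv. Take dot products:
  L(u, v) = r_uu · N̂ = 0,
  M(u, v) = r_uv · N̂ = -4/sqrt(u^2 + 16),
  N(u, v) = r_vv · N̂ = 0.
Evaluating at (u, v) = (2, 2*pi/5):
  L = 0, M = -2*sqrt(5)/5, N = 0.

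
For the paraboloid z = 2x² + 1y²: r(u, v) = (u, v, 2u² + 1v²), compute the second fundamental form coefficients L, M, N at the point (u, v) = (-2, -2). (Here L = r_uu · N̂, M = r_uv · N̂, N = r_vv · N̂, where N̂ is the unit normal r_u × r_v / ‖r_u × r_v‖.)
L = 4/9;  M = 0;  N = 2/9

Compute the unit normal N̂(u, v) = (-4*u/sqrt(16*u^2 + 4*v^2 + 1), -2*v/sqrt(16*u^2 + 4*v^2 + 1), 1/sqrt(16*u^2 + 4*v^2 + 1)), and the second partials r_uu, r_uv, r_vv. Take dot products:
  L(u, v) = r_uu · N̂ = 4/sqrt(16*u^2 + 4*v^2 + 1),
  M(u, v) = r_uv · N̂ = 0,
  N(u, v) = r_vv · N̂ = 2/sqrt(16*u^2 + 4*v^2 + 1).
Evaluating at (u, v) = (-2, -2):
  L = 4/9, M = 0, N = 2/9.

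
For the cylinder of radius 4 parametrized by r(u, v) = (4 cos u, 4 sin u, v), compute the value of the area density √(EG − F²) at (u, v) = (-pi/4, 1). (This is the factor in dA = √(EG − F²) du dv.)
√(EG − F²)|_{(-pi/4, 1)} = 4

E = 16, F = 0, G = 1, so EG − F² = 16. Taking the positive square root: √(EG − F²) = 4. At (u, v) = (-pi/4, 1): 4.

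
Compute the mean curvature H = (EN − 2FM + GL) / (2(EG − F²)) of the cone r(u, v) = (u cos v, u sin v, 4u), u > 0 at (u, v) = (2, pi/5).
H = sqrt(17)/17

With E = 17, F = 0, G = u^2, L = 0, M = 0, N = 4*sqrt(17)*u^2/(17*Abs(u)), assemble
  H = (EN − 2FM + GL) / (2(EG − F²)) = 2*sqrt(17)/(17*Abs(u)).
At (u, v) = (2, pi/5): H = sqrt(17)/17.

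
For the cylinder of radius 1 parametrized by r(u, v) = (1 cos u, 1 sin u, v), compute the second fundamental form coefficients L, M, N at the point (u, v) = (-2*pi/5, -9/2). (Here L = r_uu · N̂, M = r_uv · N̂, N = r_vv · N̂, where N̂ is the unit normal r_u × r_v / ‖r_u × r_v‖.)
L = -1;  M = 0;  N = 0

Compute the unit normal N̂(u, v) = (cos(u), sin(u), 0), and the second partials r_uu, r_uv, r_vv. Take dot products:
  L(u, v) = r_uu · N̂ = -1,
  M(u, v) = r_uv · N̂ = 0,
  N(u, v) = r_vv · N̂ = 0.
Evaluating at (u, v) = (-2*pi/5, -9/2):
  L = -1, M = 0, N = 0.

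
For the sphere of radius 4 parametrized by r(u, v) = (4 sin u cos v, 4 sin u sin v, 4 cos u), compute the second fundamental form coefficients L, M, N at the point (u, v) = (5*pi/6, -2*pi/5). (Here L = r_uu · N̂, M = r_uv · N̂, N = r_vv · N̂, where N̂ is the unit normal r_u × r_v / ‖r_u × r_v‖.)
L = -4;  M = 0;  N = -1

Compute the unit normal N̂(u, v) = (sin(u)^2*cos(v)/Abs(sin(u)), sin(u)^2*sin(v)/Abs(sin(u)), sin(2*u)/(2*Abs(sin(u)))), and the second partials r_uu, r_uv, r_vv. Take dot products:
  L(u, v) = r_uu · N̂ = -4*sin(u)/Abs(sin(u)),
  M(u, v) = r_uv · N̂ = 0,
  N(u, v) = r_vv · N̂ = -4*sin(u)^3/Abs(sin(u)).
Evaluating at (u, v) = (5*pi/6, -2*pi/5):
  L = -4, M = 0, N = -1.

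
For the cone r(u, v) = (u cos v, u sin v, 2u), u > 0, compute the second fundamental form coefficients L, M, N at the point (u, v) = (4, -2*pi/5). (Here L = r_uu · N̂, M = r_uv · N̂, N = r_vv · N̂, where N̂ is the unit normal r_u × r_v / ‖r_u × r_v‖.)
L = 0;  M = 0;  N = 8*sqrt(5)/5

Compute the unit normal N̂(u, v) = (-2*sqrt(5)*u*cos(v)/(5*Abs(u)), -2*sqrt(5)*u*sin(v)/(5*Abs(u)), sqrt(5)*u/(5*Abs(u))), and the second partials r_uu, r_uv, r_vv. Take dot products:
  L(u, v) = r_uu · N̂ = 0,
  M(u, v) = r_uv · N̂ = 0,
  N(u, v) = r_vv · N̂ = 2*sqrt(5)*u^2/(5*Abs(u)).
Evaluating at (u, v) = (4, -2*pi/5):
  L = 0, M = 0, N = 8*sqrt(5)/5.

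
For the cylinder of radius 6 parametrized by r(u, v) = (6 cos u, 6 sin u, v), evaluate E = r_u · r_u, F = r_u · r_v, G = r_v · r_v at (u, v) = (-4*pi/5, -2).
E = 36;  F = 0;  G = 1

Partials: r_u = (-6*sin(u), 6*cos(u), 0), r_v = (0, 0, 1). As functions of (u, v):
  E = r_u · r_u = 36,
  F = r_u · r_v = 0,
  G = r_v · r_v = 1.
Evaluating at (u, v) = (-4*pi/5, -2): E = 36, F = 0, G = 1.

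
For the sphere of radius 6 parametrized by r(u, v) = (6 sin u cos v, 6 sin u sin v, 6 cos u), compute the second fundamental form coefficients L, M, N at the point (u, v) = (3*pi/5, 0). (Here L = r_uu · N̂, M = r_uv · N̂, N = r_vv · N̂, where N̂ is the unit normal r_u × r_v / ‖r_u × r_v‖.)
L = -6;  M = 0;  N = -15/4 - 3*sqrt(5)/4

Compute the unit normal N̂(u, v) = (sin(u)^2*cos(v)/Abs(sin(u)), sin(u)^2*sin(v)/Abs(sin(u)), sin(2*u)/(2*Abs(sin(u)))), and the second partials r_uu, r_uv, r_vv. Take dot products:
  L(u, v) = r_uu · N̂ = -6*sin(u)/Abs(sin(u)),
  M(u, v) = r_uv · N̂ = 0,
  N(u, v) = r_vv · N̂ = -6*sin(u)^3/Abs(sin(u)).
Evaluating at (u, v) = (3*pi/5, 0):
  L = -6, M = 0, N = -15/4 - 3*sqrt(5)/4.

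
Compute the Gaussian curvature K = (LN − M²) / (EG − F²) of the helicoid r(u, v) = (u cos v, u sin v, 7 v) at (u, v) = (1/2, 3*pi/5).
K = -784/38809

Coefficients of the first fundamental form: E = 1, F = 0, G = u^2 + 49.
Coefficients of the second fundamental form: L = 0, M = -7/sqrt(u^2 + 49), N = 0.
Assemble K = (LN − M²)/(EG − F²) = -49/(u^2 + 49)^2. At (u, v) = (1/2, 3*pi/5): K = -784/38809.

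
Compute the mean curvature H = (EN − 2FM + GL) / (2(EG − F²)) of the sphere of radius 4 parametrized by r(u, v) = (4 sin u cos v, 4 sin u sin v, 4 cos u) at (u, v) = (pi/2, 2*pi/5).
H = -1/4

With E = 16, F = 0, G = 16*sin(u)^2, L = -4*sin(u)/Abs(sin(u)), M = 0, N = -4*sin(u)^3/Abs(sin(u)), assemble
  H = (EN − 2FM + GL) / (2(EG − F²)) = -sin(u)/(4*Abs(sin(u))).
At (u, v) = (pi/2, 2*pi/5): H = -1/4.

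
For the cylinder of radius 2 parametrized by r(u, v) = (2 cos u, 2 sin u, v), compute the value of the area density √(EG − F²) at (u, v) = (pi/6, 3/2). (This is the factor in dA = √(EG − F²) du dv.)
√(EG − F²)|_{(pi/6, 3/2)} = 2

E = 4, F = 0, G = 1, so EG − F² = 4. Taking the positive square root: √(EG − F²) = 2. At (u, v) = (pi/6, 3/2): 2.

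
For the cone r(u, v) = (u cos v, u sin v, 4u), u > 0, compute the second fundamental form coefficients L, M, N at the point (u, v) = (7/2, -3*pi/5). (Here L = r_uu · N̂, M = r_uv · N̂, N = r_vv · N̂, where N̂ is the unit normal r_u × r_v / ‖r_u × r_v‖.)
L = 0;  M = 0;  N = 14*sqrt(17)/17

Compute the unit normal N̂(u, v) = (-4*sqrt(17)*u*cos(v)/(17*Abs(u)), -4*sqrt(17)*u*sin(v)/(17*Abs(u)), sqrt(17)*u/(17*Abs(u))), and the second partials r_uu, r_uv, r_vv. Take dot products:
  L(u, v) = r_uu · N̂ = 0,
  M(u, v) = r_uv · N̂ = 0,
  N(u, v) = r_vv · N̂ = 4*sqrt(17)*u^2/(17*Abs(u)).
Evaluating at (u, v) = (7/2, -3*pi/5):
  L = 0, M = 0, N = 14*sqrt(17)/17.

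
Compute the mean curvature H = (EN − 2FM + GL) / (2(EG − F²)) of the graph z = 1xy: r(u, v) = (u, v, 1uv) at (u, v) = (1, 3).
H = -3*sqrt(11)/121

With E = v^2 + 1, F = u*v, G = u^2 + 1, L = 0, M = 1/sqrt(u^2 + v^2 + 1), N = 0, assemble
  H = (EN − 2FM + GL) / (2(EG − F²)) = -u*v/(u^2 + v^2 + 1)^(3/2).
At (u, v) = (1, 3): H = -3*sqrt(11)/121.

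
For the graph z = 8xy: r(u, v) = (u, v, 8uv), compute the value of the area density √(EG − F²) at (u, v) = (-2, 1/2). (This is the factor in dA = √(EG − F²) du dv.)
√(EG − F²)|_{(-2, 1/2)} = sqrt(273)

E = 64*v^2 + 1, F = 64*u*v, G = 64*u^2 + 1, so EG − F² = 64*u^2 + 64*v^2 + 1. Taking the positive square root: √(EG − F²) = sqrt(64*u^2 + 64*v^2 + 1). At (u, v) = (-2, 1/2): sqrt(273).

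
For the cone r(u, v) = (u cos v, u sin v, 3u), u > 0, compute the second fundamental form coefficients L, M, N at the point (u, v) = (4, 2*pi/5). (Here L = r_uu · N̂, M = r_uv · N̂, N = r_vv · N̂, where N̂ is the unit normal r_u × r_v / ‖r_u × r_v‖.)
L = 0;  M = 0;  N = 6*sqrt(10)/5

Compute the unit normal N̂(u, v) = (-3*sqrt(10)*u*cos(v)/(10*Abs(u)), -3*sqrt(10)*u*sin(v)/(10*Abs(u)), sqrt(10)*u/(10*Abs(u))), and the second partials r_uu, r_uv, r_vv. Take dot products:
  L(u, v) = r_uu · N̂ = 0,
  M(u, v) = r_uv · N̂ = 0,
  N(u, v) = r_vv · N̂ = 3*sqrt(10)*u^2/(10*Abs(u)).
Evaluating at (u, v) = (4, 2*pi/5):
  L = 0, M = 0, N = 6*sqrt(10)/5.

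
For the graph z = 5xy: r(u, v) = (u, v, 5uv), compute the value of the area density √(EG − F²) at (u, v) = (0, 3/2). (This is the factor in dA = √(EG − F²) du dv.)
√(EG − F²)|_{(0, 3/2)} = sqrt(229)/2

E = 25*v^2 + 1, F = 25*u*v, G = 25*u^2 + 1, so EG − F² = 25*u^2 + 25*v^2 + 1. Taking the positive square root: √(EG − F²) = sqrt(25*u^2 + 25*v^2 + 1). At (u, v) = (0, 3/2): sqrt(229)/2.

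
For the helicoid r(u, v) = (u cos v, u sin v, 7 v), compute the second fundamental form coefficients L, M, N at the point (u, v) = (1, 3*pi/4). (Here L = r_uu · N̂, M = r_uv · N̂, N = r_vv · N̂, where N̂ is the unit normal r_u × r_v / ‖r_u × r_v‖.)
L = 0;  M = -7*sqrt(2)/10;  N = 0

Compute the unit normal N̂(u, v) = (7*sin(v)/sqrt(u^2 + 49), -7*cos(v)/sqrt(u^2 + 49), u/sqrt(u^2 + 49)), and the second partials r_uu, r_uv, r_vv. Take dot products:
  L(u, v) = r_uu · N̂ = 0,
  M(u, v) = r_uv · N̂ = -7/sqrt(u^2 + 49),
  N(u, v) = r_vv · N̂ = 0.
Evaluating at (u, v) = (1, 3*pi/4):
  L = 0, M = -7*sqrt(2)/10, N = 0.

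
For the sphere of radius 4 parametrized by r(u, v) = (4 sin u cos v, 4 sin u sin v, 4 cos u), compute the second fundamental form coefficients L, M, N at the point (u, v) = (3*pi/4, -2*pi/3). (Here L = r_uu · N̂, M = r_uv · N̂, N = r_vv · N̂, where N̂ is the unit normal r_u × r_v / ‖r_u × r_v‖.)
L = -4;  M = 0;  N = -2

Compute the unit normal N̂(u, v) = (sin(u)^2*cos(v)/Abs(sin(u)), sin(u)^2*sin(v)/Abs(sin(u)), sin(2*u)/(2*Abs(sin(u)))), and the second partials r_uu, r_uv, r_vv. Take dot products:
  L(u, v) = r_uu · N̂ = -4*sin(u)/Abs(sin(u)),
  M(u, v) = r_uv · N̂ = 0,
  N(u, v) = r_vv · N̂ = -4*sin(u)^3/Abs(sin(u)).
Evaluating at (u, v) = (3*pi/4, -2*pi/3):
  L = -4, M = 0, N = -2.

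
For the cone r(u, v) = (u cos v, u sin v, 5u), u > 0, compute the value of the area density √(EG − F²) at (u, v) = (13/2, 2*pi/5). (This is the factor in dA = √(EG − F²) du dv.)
√(EG − F²)|_{(13/2, 2*pi/5)} = 13*sqrt(26)/2

E = 26, F = 0, G = u^2, so EG − F² = 26*u^2. Taking the positive square root: √(EG − F²) = sqrt(26)*Abs(u). At (u, v) = (13/2, 2*pi/5): 13*sqrt(26)/2.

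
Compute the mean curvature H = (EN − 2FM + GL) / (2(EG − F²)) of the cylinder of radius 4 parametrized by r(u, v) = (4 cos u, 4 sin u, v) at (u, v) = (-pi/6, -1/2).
H = -1/8

With E = 16, F = 0, G = 1, L = -4, M = 0, N = 0, assemble
  H = (EN − 2FM + GL) / (2(EG − F²)) = -1/8.
At (u, v) = (-pi/6, -1/2): H = -1/8.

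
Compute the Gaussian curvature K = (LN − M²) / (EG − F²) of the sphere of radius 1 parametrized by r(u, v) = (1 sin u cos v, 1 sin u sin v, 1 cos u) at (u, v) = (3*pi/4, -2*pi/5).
K = 1

Coefficients of the first fundamental form: E = 1, F = 0, G = sin(u)^2.
Coefficients of the second fundamental form: L = -sin(u)/Abs(sin(u)), M = 0, N = -sin(u)^3/Abs(sin(u)).
Assemble K = (LN − M²)/(EG − F²) = 1. At (u, v) = (3*pi/4, -2*pi/5): K = 1.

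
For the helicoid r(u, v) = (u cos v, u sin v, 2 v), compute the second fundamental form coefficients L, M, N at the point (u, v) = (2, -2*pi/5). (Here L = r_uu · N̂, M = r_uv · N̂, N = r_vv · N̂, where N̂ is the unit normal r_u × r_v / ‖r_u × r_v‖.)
L = 0;  M = -sqrt(2)/2;  N = 0

Compute the unit normal N̂(u, v) = (2*sin(v)/sqrt(u^2 + 4), -2*cos(v)/sqrt(u^2 + 4), u/sqrt(u^2 + 4)), and the second partials r_uu, r_uv, r_vv. Take dot products:
  L(u, v) = r_uu · N̂ = 0,
  M(u, v) = r_uv · N̂ = -2/sqrt(u^2 + 4),
  N(u, v) = r_vv · N̂ = 0.
Evaluating at (u, v) = (2, -2*pi/5):
  L = 0, M = -sqrt(2)/2, N = 0.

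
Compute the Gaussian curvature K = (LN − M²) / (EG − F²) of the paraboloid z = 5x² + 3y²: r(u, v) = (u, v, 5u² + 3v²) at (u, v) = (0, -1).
K = 60/1369

Coefficients of the first fundamental form: E = 100*u^2 + 1, F = 60*u*v, G = 36*v^2 + 1.
Coefficients of the second fundamental form: L = 10/sqrt(100*u^2 + 36*v^2 + 1), M = 0, N = 6/sqrt(100*u^2 + 36*v^2 + 1).
Assemble K = (LN − M²)/(EG − F²) = 60/(10000*u^4 + 7200*u^2*v^2 + 200*u^2 + 1296*v^4 + 72*v^2 + 1). At (u, v) = (0, -1): K = 60/1369.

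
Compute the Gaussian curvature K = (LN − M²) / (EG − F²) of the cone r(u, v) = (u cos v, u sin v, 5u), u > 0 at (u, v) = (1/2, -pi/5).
K = 0

Coefficients of the first fundamental form: E = 26, F = 0, G = u^2.
Coefficients of the second fundamental form: L = 0, M = 0, N = 5*sqrt(26)*u^2/(26*Abs(u)).
Assemble K = (LN − M²)/(EG − F²) = 0. At (u, v) = (1/2, -pi/5): K = 0.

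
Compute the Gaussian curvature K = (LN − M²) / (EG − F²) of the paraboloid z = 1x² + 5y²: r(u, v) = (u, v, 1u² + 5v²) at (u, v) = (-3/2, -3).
K = 1/41405

Coefficients of the first fundamental form: E = 4*u^2 + 1, F = 20*u*v, G = 100*v^2 + 1.
Coefficients of the second fundamental form: L = 2/sqrt(4*u^2 + 100*v^2 + 1), M = 0, N = 10/sqrt(4*u^2 + 100*v^2 + 1).
Assemble K = (LN − M²)/(EG − F²) = 20/(16*u^4 + 800*u^2*v^2 + 8*u^2 + 10000*v^4 + 200*v^2 + 1). At (u, v) = (-3/2, -3): K = 1/41405.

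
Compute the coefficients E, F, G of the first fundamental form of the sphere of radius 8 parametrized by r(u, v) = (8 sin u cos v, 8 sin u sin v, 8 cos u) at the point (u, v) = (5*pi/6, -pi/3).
E = 64;  F = 0;  G = 16

Partials: r_u = (8*cos(u)*cos(v), 8*sin(v)*cos(u), -8*sin(u)), r_v = (-8*sin(u)*sin(v), 8*sin(u)*cos(v), 0). As functions of (u, v):
  E = r_u · r_u = 64,
  F = r_u · r_v = 0,
  G = r_v · r_v = 64*sin(u)^2.
Evaluating at (u, v) = (5*pi/6, -pi/3): E = 64, F = 0, G = 16.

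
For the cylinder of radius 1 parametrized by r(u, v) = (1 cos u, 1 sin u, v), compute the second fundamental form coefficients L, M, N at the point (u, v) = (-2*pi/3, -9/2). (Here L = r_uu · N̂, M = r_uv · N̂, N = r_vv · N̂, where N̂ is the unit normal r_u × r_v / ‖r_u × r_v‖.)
L = -1;  M = 0;  N = 0

Compute the unit normal N̂(u, v) = (cos(u), sin(u), 0), and the second partials r_uu, r_uv, r_vv. Take dot products:
  L(u, v) = r_uu · N̂ = -1,
  M(u, v) = r_uv · N̂ = 0,
  N(u, v) = r_vv · N̂ = 0.
Evaluating at (u, v) = (-2*pi/3, -9/2):
  L = -1, M = 0, N = 0.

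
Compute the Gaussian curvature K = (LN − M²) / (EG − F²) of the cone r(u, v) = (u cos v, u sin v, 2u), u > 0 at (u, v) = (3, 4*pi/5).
K = 0

Coefficients of the first fundamental form: E = 5, F = 0, G = u^2.
Coefficients of the second fundamental form: L = 0, M = 0, N = 2*sqrt(5)*u^2/(5*Abs(u)).
Assemble K = (LN − M²)/(EG − F²) = 0. At (u, v) = (3, 4*pi/5): K = 0.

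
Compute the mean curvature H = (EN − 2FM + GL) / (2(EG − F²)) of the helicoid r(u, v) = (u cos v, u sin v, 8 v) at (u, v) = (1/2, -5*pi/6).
H = 0

With E = 1, F = 0, G = u^2 + 64, L = 0, M = -8/sqrt(u^2 + 64), N = 0, assemble
  H = (EN − 2FM + GL) / (2(EG − F²)) = 0.
At (u, v) = (1/2, -5*pi/6): H = 0.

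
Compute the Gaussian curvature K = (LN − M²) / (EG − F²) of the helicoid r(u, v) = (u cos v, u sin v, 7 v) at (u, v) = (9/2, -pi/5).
K = -784/76729

Coefficients of the first fundamental form: E = 1, F = 0, G = u^2 + 49.
Coefficients of the second fundamental form: L = 0, M = -7/sqrt(u^2 + 49), N = 0.
Assemble K = (LN − M²)/(EG − F²) = -49/(u^2 + 49)^2. At (u, v) = (9/2, -pi/5): K = -784/76729.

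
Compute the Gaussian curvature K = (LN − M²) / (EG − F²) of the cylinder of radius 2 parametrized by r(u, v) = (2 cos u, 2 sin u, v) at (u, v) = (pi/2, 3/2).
K = 0

Coefficients of the first fundamental form: E = 4, F = 0, G = 1.
Coefficients of the second fundamental form: L = -2, M = 0, N = 0.
Assemble K = (LN − M²)/(EG − F²) = 0. At (u, v) = (pi/2, 3/2): K = 0.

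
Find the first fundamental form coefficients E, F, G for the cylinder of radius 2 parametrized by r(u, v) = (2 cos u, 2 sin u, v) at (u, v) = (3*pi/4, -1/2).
E = 4;  F = 0;  G = 1

Partials: r_u = (-2*sin(u), 2*cos(u), 0), r_v = (0, 0, 1). As functions of (u, v):
  E = r_u · r_u = 4,
  F = r_u · r_v = 0,
  G = r_v · r_v = 1.
Evaluating at (u, v) = (3*pi/4, -1/2): E = 4, F = 0, G = 1.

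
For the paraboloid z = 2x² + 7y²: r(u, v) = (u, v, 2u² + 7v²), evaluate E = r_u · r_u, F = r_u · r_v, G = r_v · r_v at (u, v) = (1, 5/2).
E = 17;  F = 140;  G = 1226

Partials: r_u = (1, 0, 4*u), r_v = (0, 1, 14*v). As functions of (u, v):
  E = r_u · r_u = 16*u^2 + 1,
  F = r_u · r_v = 56*u*v,
  G = r_v · r_v = 196*v^2 + 1.
Evaluating at (u, v) = (1, 5/2): E = 17, F = 140, G = 1226.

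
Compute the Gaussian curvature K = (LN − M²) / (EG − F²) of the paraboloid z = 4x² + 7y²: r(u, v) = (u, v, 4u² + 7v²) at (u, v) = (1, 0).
K = 112/4225

Coefficients of the first fundamental form: E = 64*u^2 + 1, F = 112*u*v, G = 196*v^2 + 1.
Coefficients of the second fundamental form: L = 8/sqrt(64*u^2 + 196*v^2 + 1), M = 0, N = 14/sqrt(64*u^2 + 196*v^2 + 1).
Assemble K = (LN − M²)/(EG − F²) = 112/(4096*u^4 + 25088*u^2*v^2 + 128*u^2 + 38416*v^4 + 392*v^2 + 1). At (u, v) = (1, 0): K = 112/4225.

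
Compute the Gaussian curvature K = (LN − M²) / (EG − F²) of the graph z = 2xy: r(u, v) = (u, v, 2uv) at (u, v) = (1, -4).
K = -4/4761

Coefficients of the first fundamental form: E = 4*v^2 + 1, F = 4*u*v, G = 4*u^2 + 1.
Coefficients of the second fundamental form: L = 0, M = 2/sqrt(4*u^2 + 4*v^2 + 1), N = 0.
Assemble K = (LN − M²)/(EG − F²) = -4/(16*u^4 + 32*u^2*v^2 + 8*u^2 + 16*v^4 + 8*v^2 + 1). At (u, v) = (1, -4): K = -4/4761.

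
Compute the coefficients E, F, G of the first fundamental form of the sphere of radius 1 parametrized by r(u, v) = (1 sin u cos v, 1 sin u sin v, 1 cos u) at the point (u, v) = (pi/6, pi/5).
E = 1;  F = 0;  G = 1/4

Partials: r_u = (cos(u)*cos(v), sin(v)*cos(u), -sin(u)), r_v = (-sin(u)*sin(v), sin(u)*cos(v), 0). As functions of (u, v):
  E = r_u · r_u = 1,
  F = r_u · r_v = 0,
  G = r_v · r_v = sin(u)^2.
Evaluating at (u, v) = (pi/6, pi/5): E = 1, F = 0, G = 1/4.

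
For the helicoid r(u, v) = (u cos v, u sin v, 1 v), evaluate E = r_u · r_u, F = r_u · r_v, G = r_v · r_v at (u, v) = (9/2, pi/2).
E = 1;  F = 0;  G = 85/4

Partials: r_u = (cos(v), sin(v), 0), r_v = (-u*sin(v), u*cos(v), 1). As functions of (u, v):
  E = r_u · r_u = 1,
  F = r_u · r_v = 0,
  G = r_v · r_v = u^2 + 1.
Evaluating at (u, v) = (9/2, pi/2): E = 1, F = 0, G = 85/4.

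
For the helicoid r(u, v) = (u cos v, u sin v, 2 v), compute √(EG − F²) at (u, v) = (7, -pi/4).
√(EG − F²)|_{(7, -pi/4)} = sqrt(53)

E = 1, F = 0, G = u^2 + 4; EG − F² = u^2 + 4; √(EG − F²) = sqrt(u^2 + 4). At the given point: sqrt(53).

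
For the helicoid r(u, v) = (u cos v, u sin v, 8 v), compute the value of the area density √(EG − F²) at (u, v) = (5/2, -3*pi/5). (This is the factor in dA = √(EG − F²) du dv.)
√(EG − F²)|_{(5/2, -3*pi/5)} = sqrt(281)/2

E = 1, F = 0, G = u^2 + 64, so EG − F² = u^2 + 64. Taking the positive square root: √(EG − F²) = sqrt(u^2 + 64). At (u, v) = (5/2, -3*pi/5): sqrt(281)/2.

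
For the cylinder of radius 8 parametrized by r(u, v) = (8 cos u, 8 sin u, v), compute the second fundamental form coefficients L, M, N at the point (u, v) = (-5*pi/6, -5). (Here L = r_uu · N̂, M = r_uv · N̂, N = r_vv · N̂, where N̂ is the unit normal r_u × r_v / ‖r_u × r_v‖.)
L = -8;  M = 0;  N = 0

Compute the unit normal N̂(u, v) = (cos(u), sin(u), 0), and the second partials r_uu, r_uv, r_vv. Take dot products:
  L(u, v) = r_uu · N̂ = -8,
  M(u, v) = r_uv · N̂ = 0,
  N(u, v) = r_vv · N̂ = 0.
Evaluating at (u, v) = (-5*pi/6, -5):
  L = -8, M = 0, N = 0.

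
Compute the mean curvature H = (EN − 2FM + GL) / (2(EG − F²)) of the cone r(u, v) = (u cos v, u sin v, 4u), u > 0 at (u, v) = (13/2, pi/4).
H = 4*sqrt(17)/221

With E = 17, F = 0, G = u^2, L = 0, M = 0, N = 4*sqrt(17)*u^2/(17*Abs(u)), assemble
  H = (EN − 2FM + GL) / (2(EG − F²)) = 2*sqrt(17)/(17*Abs(u)).
At (u, v) = (13/2, pi/4): H = 4*sqrt(17)/221.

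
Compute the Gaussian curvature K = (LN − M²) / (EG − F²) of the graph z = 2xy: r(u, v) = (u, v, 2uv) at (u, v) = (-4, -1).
K = -4/4761

Coefficients of the first fundamental form: E = 4*v^2 + 1, F = 4*u*v, G = 4*u^2 + 1.
Coefficients of the second fundamental form: L = 0, M = 2/sqrt(4*u^2 + 4*v^2 + 1), N = 0.
Assemble K = (LN − M²)/(EG − F²) = -4/(16*u^4 + 32*u^2*v^2 + 8*u^2 + 16*v^4 + 8*v^2 + 1). At (u, v) = (-4, -1): K = -4/4761.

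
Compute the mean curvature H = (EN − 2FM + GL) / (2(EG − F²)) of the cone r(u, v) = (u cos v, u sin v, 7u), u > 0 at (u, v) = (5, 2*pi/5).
H = 7*sqrt(2)/100

With E = 50, F = 0, G = u^2, L = 0, M = 0, N = 7*sqrt(2)*u^2/(10*Abs(u)), assemble
  H = (EN − 2FM + GL) / (2(EG − F²)) = 7*sqrt(2)/(20*Abs(u)).
At (u, v) = (5, 2*pi/5): H = 7*sqrt(2)/100.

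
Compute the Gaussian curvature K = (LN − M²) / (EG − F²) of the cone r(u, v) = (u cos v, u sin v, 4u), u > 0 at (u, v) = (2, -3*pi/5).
K = 0

Coefficients of the first fundamental form: E = 17, F = 0, G = u^2.
Coefficients of the second fundamental form: L = 0, M = 0, N = 4*sqrt(17)*u^2/(17*Abs(u)).
Assemble K = (LN − M²)/(EG − F²) = 0. At (u, v) = (2, -3*pi/5): K = 0.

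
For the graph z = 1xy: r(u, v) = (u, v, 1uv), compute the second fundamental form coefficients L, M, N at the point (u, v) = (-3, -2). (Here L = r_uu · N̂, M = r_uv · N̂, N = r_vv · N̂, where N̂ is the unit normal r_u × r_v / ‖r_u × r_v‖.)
L = 0;  M = sqrt(14)/14;  N = 0

Compute the unit normal N̂(u, v) = (-v/sqrt(u^2 + v^2 + 1), -u/sqrt(u^2 + v^2 + 1), 1/sqrt(u^2 + v^2 + 1)), and the second partials r_uu, r_uv, r_vv. Take dot products:
  L(u, v) = r_uu · N̂ = 0,
  M(u, v) = r_uv · N̂ = 1/sqrt(u^2 + v^2 + 1),
  N(u, v) = r_vv · N̂ = 0.
Evaluating at (u, v) = (-3, -2):
  L = 0, M = sqrt(14)/14, N = 0.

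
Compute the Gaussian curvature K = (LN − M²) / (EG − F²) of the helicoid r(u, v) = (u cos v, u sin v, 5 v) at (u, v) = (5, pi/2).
K = -1/100

Coefficients of the first fundamental form: E = 1, F = 0, G = u^2 + 25.
Coefficients of the second fundamental form: L = 0, M = -5/sqrt(u^2 + 25), N = 0.
Assemble K = (LN − M²)/(EG − F²) = -25/(u^2 + 25)^2. At (u, v) = (5, pi/2): K = -1/100.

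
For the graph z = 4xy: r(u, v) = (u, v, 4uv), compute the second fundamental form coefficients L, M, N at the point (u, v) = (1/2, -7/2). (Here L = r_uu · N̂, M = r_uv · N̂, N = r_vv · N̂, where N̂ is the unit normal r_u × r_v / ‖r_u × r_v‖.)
L = 0;  M = 4*sqrt(201)/201;  N = 0

Compute the unit normal N̂(u, v) = (-4*v/sqrt(16*u^2 + 16*v^2 + 1), -4*u/sqrt(16*u^2 + 16*v^2 + 1), 1/sqrt(16*u^2 + 16*v^2 + 1)), and the second partials r_uu, r_uv, r_vv. Take dot products:
  L(u, v) = r_uu · N̂ = 0,
  M(u, v) = r_uv · N̂ = 4/sqrt(16*u^2 + 16*v^2 + 1),
  N(u, v) = r_vv · N̂ = 0.
Evaluating at (u, v) = (1/2, -7/2):
  L = 0, M = 4*sqrt(201)/201, N = 0.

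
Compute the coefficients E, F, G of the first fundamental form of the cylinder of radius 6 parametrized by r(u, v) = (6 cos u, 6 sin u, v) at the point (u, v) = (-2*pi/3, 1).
E = 36;  F = 0;  G = 1

Partials: r_u = (-6*sin(u), 6*cos(u), 0), r_v = (0, 0, 1). As functions of (u, v):
  E = r_u · r_u = 36,
  F = r_u · r_v = 0,
  G = r_v · r_v = 1.
Evaluating at (u, v) = (-2*pi/3, 1): E = 36, F = 0, G = 1.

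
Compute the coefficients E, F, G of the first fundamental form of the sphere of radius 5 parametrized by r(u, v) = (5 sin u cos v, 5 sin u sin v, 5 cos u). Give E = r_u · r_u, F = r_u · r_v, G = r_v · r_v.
E = 25;  F = 0;  G = 25*sin(u)^2

Compute partials: r_u = (5*cos(u)*cos(v), 5*sin(v)*cos(u), -5*sin(u)), r_v = (-5*sin(u)*sin(v), 5*sin(u)*cos(v), 0). Then
  E = r_u · r_u = 25,
  F = r_u · r_v = 0,
  G = r_v · r_v = 25*sin(u)^2.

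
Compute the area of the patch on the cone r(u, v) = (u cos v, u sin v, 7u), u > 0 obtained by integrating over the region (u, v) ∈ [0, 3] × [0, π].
Area = 45*sqrt(2)*pi/2

Area = ∫∫ √(EG − F²) du dv with √(EG − F²) = 5*sqrt(2)*Abs(u). Integrating over [0, 3] × [0, π] gives 45*sqrt(2)*pi/2.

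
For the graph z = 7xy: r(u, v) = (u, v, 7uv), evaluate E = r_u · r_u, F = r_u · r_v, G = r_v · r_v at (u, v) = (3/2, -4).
E = 785;  F = -294;  G = 445/4

Partials: r_u = (1, 0, 7*v), r_v = (0, 1, 7*u). As functions of (u, v):
  E = r_u · r_u = 49*v^2 + 1,
  F = r_u · r_v = 49*u*v,
  G = r_v · r_v = 49*u^2 + 1.
Evaluating at (u, v) = (3/2, -4): E = 785, F = -294, G = 445/4.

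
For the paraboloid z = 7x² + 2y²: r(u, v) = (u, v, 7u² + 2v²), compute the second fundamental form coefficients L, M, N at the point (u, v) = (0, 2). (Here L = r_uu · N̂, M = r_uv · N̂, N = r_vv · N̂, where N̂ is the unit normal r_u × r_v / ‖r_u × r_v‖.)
L = 14*sqrt(65)/65;  M = 0;  N = 4*sqrt(65)/65

Compute the unit normal N̂(u, v) = (-14*u/sqrt(196*u^2 + 16*v^2 + 1), -4*v/sqrt(196*u^2 + 16*v^2 + 1), 1/sqrt(196*u^2 + 16*v^2 + 1)), and the second partials r_uu, r_uv, r_vv. Take dot products:
  L(u, v) = r_uu · N̂ = 14/sqrt(196*u^2 + 16*v^2 + 1),
  M(u, v) = r_uv · N̂ = 0,
  N(u, v) = r_vv · N̂ = 4/sqrt(196*u^2 + 16*v^2 + 1).
Evaluating at (u, v) = (0, 2):
  L = 14*sqrt(65)/65, M = 0, N = 4*sqrt(65)/65.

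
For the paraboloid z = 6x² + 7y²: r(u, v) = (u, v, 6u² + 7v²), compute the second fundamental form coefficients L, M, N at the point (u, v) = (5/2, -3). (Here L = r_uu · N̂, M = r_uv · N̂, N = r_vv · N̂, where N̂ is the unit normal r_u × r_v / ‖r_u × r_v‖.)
L = 12*sqrt(2665)/2665;  M = 0;  N = 14*sqrt(2665)/2665

Compute the unit normal N̂(u, v) = (-12*u/sqrt(144*u^2 + 196*v^2 + 1), -14*v/sqrt(144*u^2 + 196*v^2 + 1), 1/sqrt(144*u^2 + 196*v^2 + 1)), and the second partials r_uu, r_uv, r_vv. Take dot products:
  L(u, v) = r_uu · N̂ = 12/sqrt(144*u^2 + 196*v^2 + 1),
  M(u, v) = r_uv · N̂ = 0,
  N(u, v) = r_vv · N̂ = 14/sqrt(144*u^2 + 196*v^2 + 1).
Evaluating at (u, v) = (5/2, -3):
  L = 12*sqrt(2665)/2665, M = 0, N = 14*sqrt(2665)/2665.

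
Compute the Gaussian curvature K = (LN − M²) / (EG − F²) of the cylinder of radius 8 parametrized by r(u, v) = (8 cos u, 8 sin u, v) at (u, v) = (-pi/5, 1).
K = 0

Coefficients of the first fundamental form: E = 64, F = 0, G = 1.
Coefficients of the second fundamental form: L = -8, M = 0, N = 0.
Assemble K = (LN − M²)/(EG − F²) = 0. At (u, v) = (-pi/5, 1): K = 0.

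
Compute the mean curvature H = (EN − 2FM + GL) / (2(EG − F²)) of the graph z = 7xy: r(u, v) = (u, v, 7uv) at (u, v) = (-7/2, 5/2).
H = 2401*sqrt(30)/119790

With E = 49*v^2 + 1, F = 49*u*v, G = 49*u^2 + 1, L = 0, M = 7/sqrt(49*u^2 + 49*v^2 + 1), N = 0, assemble
  H = (EN − 2FM + GL) / (2(EG − F²)) = -343*u*v/(49*u^2 + 49*v^2 + 1)^(3/2).
At (u, v) = (-7/2, 5/2): H = 2401*sqrt(30)/119790.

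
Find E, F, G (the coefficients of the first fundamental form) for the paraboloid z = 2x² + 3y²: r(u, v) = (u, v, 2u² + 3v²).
E = 16*u^2 + 1;  F = 24*u*v;  G = 36*v^2 + 1

Compute partials: r_u = (1, 0, 4*u), r_v = (0, 1, 6*v). Then
  E = r_u · r_u = 16*u^2 + 1,
  F = r_u · r_v = 24*u*v,
  G = r_v · r_v = 36*v^2 + 1.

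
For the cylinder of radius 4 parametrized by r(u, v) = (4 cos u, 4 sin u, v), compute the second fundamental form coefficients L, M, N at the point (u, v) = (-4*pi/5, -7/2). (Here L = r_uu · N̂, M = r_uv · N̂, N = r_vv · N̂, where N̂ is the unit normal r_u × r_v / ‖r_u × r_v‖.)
L = -4;  M = 0;  N = 0

Compute the unit normal N̂(u, v) = (cos(u), sin(u), 0), and the second partials r_uu, r_uv, r_vv. Take dot products:
  L(u, v) = r_uu · N̂ = -4,
  M(u, v) = r_uv · N̂ = 0,
  N(u, v) = r_vv · N̂ = 0.
Evaluating at (u, v) = (-4*pi/5, -7/2):
  L = -4, M = 0, N = 0.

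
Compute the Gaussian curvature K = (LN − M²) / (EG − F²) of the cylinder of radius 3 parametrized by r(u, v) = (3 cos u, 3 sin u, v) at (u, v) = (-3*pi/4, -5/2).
K = 0

Coefficients of the first fundamental form: E = 9, F = 0, G = 1.
Coefficients of the second fundamental form: L = -3, M = 0, N = 0.
Assemble K = (LN − M²)/(EG − F²) = 0. At (u, v) = (-3*pi/4, -5/2): K = 0.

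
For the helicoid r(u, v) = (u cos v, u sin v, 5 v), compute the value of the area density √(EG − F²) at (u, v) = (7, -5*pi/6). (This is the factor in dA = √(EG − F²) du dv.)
√(EG − F²)|_{(7, -5*pi/6)} = sqrt(74)

E = 1, F = 0, G = u^2 + 25, so EG − F² = u^2 + 25. Taking the positive square root: √(EG − F²) = sqrt(u^2 + 25). At (u, v) = (7, -5*pi/6): sqrt(74).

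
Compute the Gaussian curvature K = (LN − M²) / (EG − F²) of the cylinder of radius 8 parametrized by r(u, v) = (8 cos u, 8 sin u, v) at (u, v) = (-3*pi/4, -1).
K = 0

Coefficients of the first fundamental form: E = 64, F = 0, G = 1.
Coefficients of the second fundamental form: L = -8, M = 0, N = 0.
Assemble K = (LN − M²)/(EG − F²) = 0. At (u, v) = (-3*pi/4, -1): K = 0.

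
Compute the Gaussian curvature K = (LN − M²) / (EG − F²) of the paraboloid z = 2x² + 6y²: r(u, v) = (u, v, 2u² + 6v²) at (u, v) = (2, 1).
K = 48/43681

Coefficients of the first fundamental form: E = 16*u^2 + 1, F = 48*u*v, G = 144*v^2 + 1.
Coefficients of the second fundamental form: L = 4/sqrt(16*u^2 + 144*v^2 + 1), M = 0, N = 12/sqrt(16*u^2 + 144*v^2 + 1).
Assemble K = (LN − M²)/(EG − F²) = 48/(256*u^4 + 4608*u^2*v^2 + 32*u^2 + 20736*v^4 + 288*v^2 + 1). At (u, v) = (2, 1): K = 48/43681.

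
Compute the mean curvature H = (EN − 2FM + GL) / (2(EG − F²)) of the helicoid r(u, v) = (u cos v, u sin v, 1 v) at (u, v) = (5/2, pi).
H = 0

With E = 1, F = 0, G = u^2 + 1, L = 0, M = -1/sqrt(u^2 + 1), N = 0, assemble
  H = (EN − 2FM + GL) / (2(EG − F²)) = 0.
At (u, v) = (5/2, pi): H = 0.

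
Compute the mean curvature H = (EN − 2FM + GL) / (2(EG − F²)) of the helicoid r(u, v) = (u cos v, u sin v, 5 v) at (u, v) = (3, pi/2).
H = 0

With E = 1, F = 0, G = u^2 + 25, L = 0, M = -5/sqrt(u^2 + 25), N = 0, assemble
  H = (EN − 2FM + GL) / (2(EG − F²)) = 0.
At (u, v) = (3, pi/2): H = 0.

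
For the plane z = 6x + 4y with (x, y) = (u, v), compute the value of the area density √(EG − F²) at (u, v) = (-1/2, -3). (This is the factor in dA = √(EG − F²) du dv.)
√(EG − F²)|_{(-1/2, -3)} = sqrt(53)

E = 37, F = 24, G = 17, so EG − F² = 53. Taking the positive square root: √(EG − F²) = sqrt(53). At (u, v) = (-1/2, -3): sqrt(53).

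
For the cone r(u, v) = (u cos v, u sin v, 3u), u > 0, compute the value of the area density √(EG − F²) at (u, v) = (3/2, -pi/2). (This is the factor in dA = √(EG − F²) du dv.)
√(EG − F²)|_{(3/2, -pi/2)} = 3*sqrt(10)/2

E = 10, F = 0, G = u^2, so EG − F² = 10*u^2. Taking the positive square root: √(EG − F²) = sqrt(10)*Abs(u). At (u, v) = (3/2, -pi/2): 3*sqrt(10)/2.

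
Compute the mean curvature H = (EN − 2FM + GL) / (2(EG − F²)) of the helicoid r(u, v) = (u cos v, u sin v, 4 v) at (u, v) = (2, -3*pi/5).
H = 0

With E = 1, F = 0, G = u^2 + 16, L = 0, M = -4/sqrt(u^2 + 16), N = 0, assemble
  H = (EN − 2FM + GL) / (2(EG − F²)) = 0.
At (u, v) = (2, -3*pi/5): H = 0.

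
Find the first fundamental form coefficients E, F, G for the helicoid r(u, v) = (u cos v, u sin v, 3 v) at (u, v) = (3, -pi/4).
E = 1;  F = 0;  G = 18

Partials: r_u = (cos(v), sin(v), 0), r_v = (-u*sin(v), u*cos(v), 3). As functions of (u, v):
  E = r_u · r_u = 1,
  F = r_u · r_v = 0,
  G = r_v · r_v = u^2 + 9.
Evaluating at (u, v) = (3, -pi/4): E = 1, F = 0, G = 18.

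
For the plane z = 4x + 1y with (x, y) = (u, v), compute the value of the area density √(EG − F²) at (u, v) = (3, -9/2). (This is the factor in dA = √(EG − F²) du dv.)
√(EG − F²)|_{(3, -9/2)} = 3*sqrt(2)

E = 17, F = 4, G = 2, so EG − F² = 18. Taking the positive square root: √(EG − F²) = 3*sqrt(2). At (u, v) = (3, -9/2): 3*sqrt(2).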